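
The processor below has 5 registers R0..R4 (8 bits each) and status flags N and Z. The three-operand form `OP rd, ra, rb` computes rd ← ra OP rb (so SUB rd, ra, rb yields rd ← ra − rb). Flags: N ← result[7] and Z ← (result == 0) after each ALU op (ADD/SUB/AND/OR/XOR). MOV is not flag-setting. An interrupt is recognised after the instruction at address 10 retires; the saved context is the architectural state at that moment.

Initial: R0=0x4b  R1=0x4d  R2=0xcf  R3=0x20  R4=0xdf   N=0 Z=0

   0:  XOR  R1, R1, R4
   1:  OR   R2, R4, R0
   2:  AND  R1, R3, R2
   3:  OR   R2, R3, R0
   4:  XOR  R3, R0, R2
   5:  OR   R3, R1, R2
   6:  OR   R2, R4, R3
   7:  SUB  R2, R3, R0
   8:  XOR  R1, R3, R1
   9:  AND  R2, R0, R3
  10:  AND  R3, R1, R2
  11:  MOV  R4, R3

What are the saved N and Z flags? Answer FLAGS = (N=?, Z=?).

FLAGS = (N=0, Z=0)

after  0: R0=0x4b R1=0x92 R2=0xcf R3=0x20 R4=0xdf  N=1 Z=0
after  1: R0=0x4b R1=0x92 R2=0xdf R3=0x20 R4=0xdf  N=1 Z=0
after  2: R0=0x4b R1=0x00 R2=0xdf R3=0x20 R4=0xdf  N=0 Z=1
after  3: R0=0x4b R1=0x00 R2=0x6b R3=0x20 R4=0xdf  N=0 Z=0
after  4: R0=0x4b R1=0x00 R2=0x6b R3=0x20 R4=0xdf  N=0 Z=0
after  5: R0=0x4b R1=0x00 R2=0x6b R3=0x6b R4=0xdf  N=0 Z=0
after  6: R0=0x4b R1=0x00 R2=0xff R3=0x6b R4=0xdf  N=1 Z=0
after  7: R0=0x4b R1=0x00 R2=0x20 R3=0x6b R4=0xdf  N=0 Z=0
after  8: R0=0x4b R1=0x6b R2=0x20 R3=0x6b R4=0xdf  N=0 Z=0
after  9: R0=0x4b R1=0x6b R2=0x4b R3=0x6b R4=0xdf  N=0 Z=0
after 10: R0=0x4b R1=0x6b R2=0x4b R3=0x4b R4=0xdf  N=0 Z=0
-- IRQ taken; context saved, return-PC = 11 --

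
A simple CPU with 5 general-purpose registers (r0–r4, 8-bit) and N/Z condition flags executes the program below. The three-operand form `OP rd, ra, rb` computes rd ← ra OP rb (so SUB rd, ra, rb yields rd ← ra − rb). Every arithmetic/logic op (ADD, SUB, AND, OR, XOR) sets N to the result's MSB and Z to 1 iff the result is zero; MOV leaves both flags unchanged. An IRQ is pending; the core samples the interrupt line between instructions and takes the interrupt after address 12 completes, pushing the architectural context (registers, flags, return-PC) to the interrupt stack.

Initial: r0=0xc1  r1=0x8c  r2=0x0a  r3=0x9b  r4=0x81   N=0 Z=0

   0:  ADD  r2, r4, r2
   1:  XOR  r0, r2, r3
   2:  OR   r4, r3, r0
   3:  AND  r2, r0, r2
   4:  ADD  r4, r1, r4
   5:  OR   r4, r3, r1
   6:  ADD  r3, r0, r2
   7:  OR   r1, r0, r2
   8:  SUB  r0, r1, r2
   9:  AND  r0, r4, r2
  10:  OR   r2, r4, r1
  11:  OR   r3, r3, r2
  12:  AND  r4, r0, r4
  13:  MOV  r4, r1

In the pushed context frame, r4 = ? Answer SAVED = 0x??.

SAVED = 0x00

after  0: r0=0xc1 r1=0x8c r2=0x8b r3=0x9b r4=0x81  N=1 Z=0
after  1: r0=0x10 r1=0x8c r2=0x8b r3=0x9b r4=0x81  N=0 Z=0
after  2: r0=0x10 r1=0x8c r2=0x8b r3=0x9b r4=0x9b  N=1 Z=0
after  3: r0=0x10 r1=0x8c r2=0x00 r3=0x9b r4=0x9b  N=0 Z=1
after  4: r0=0x10 r1=0x8c r2=0x00 r3=0x9b r4=0x27  N=0 Z=0
after  5: r0=0x10 r1=0x8c r2=0x00 r3=0x9b r4=0x9f  N=1 Z=0
after  6: r0=0x10 r1=0x8c r2=0x00 r3=0x10 r4=0x9f  N=0 Z=0
after  7: r0=0x10 r1=0x10 r2=0x00 r3=0x10 r4=0x9f  N=0 Z=0
after  8: r0=0x10 r1=0x10 r2=0x00 r3=0x10 r4=0x9f  N=0 Z=0
after  9: r0=0x00 r1=0x10 r2=0x00 r3=0x10 r4=0x9f  N=0 Z=1
after 10: r0=0x00 r1=0x10 r2=0x9f r3=0x10 r4=0x9f  N=1 Z=0
after 11: r0=0x00 r1=0x10 r2=0x9f r3=0x9f r4=0x9f  N=1 Z=0
after 12: r0=0x00 r1=0x10 r2=0x9f r3=0x9f r4=0x00  N=0 Z=1
-- IRQ taken; context saved, return-PC = 13 --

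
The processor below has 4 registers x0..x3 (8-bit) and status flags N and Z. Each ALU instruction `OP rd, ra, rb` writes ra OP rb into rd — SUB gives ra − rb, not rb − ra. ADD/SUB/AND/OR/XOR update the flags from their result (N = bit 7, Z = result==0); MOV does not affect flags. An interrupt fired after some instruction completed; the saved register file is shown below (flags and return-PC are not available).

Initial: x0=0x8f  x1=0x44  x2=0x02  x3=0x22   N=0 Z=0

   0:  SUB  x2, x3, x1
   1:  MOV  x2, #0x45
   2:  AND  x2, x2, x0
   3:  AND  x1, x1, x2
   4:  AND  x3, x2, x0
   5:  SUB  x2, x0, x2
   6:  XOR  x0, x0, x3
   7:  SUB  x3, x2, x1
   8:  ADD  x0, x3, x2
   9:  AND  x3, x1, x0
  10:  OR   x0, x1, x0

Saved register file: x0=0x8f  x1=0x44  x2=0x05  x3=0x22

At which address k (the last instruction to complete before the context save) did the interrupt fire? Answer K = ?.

K = 2

after  0: x0=0x8f x1=0x44 x2=0xde x3=0x22  N=1 Z=0
after  1: x0=0x8f x1=0x44 x2=0x45 x3=0x22  N=1 Z=0
after  2: x0=0x8f x1=0x44 x2=0x05 x3=0x22  N=0 Z=0
-- IRQ taken; context saved, return-PC = 3 --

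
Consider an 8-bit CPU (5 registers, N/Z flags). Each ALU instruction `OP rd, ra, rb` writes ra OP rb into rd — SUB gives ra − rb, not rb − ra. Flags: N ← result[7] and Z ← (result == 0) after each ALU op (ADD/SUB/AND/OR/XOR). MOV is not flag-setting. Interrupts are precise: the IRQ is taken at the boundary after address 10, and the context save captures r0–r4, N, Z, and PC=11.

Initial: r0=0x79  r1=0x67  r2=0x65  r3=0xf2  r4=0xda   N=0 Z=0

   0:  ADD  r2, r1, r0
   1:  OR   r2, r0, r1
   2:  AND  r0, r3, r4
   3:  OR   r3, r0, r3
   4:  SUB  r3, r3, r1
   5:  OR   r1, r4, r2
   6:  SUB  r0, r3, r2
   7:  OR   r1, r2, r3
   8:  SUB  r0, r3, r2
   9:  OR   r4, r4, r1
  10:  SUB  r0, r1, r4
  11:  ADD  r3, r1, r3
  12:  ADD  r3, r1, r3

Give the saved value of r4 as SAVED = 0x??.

after  0: r0=0x79 r1=0x67 r2=0xe0 r3=0xf2 r4=0xda  N=1 Z=0
after  1: r0=0x79 r1=0x67 r2=0x7f r3=0xf2 r4=0xda  N=0 Z=0
after  2: r0=0xd2 r1=0x67 r2=0x7f r3=0xf2 r4=0xda  N=1 Z=0
after  3: r0=0xd2 r1=0x67 r2=0x7f r3=0xf2 r4=0xda  N=1 Z=0
after  4: r0=0xd2 r1=0x67 r2=0x7f r3=0x8b r4=0xda  N=1 Z=0
after  5: r0=0xd2 r1=0xff r2=0x7f r3=0x8b r4=0xda  N=1 Z=0
after  6: r0=0x0c r1=0xff r2=0x7f r3=0x8b r4=0xda  N=0 Z=0
after  7: r0=0x0c r1=0xff r2=0x7f r3=0x8b r4=0xda  N=1 Z=0
after  8: r0=0x0c r1=0xff r2=0x7f r3=0x8b r4=0xda  N=0 Z=0
after  9: r0=0x0c r1=0xff r2=0x7f r3=0x8b r4=0xff  N=1 Z=0
after 10: r0=0x00 r1=0xff r2=0x7f r3=0x8b r4=0xff  N=0 Z=1
-- IRQ taken; context saved, return-PC = 11 --

SAVED = 0xff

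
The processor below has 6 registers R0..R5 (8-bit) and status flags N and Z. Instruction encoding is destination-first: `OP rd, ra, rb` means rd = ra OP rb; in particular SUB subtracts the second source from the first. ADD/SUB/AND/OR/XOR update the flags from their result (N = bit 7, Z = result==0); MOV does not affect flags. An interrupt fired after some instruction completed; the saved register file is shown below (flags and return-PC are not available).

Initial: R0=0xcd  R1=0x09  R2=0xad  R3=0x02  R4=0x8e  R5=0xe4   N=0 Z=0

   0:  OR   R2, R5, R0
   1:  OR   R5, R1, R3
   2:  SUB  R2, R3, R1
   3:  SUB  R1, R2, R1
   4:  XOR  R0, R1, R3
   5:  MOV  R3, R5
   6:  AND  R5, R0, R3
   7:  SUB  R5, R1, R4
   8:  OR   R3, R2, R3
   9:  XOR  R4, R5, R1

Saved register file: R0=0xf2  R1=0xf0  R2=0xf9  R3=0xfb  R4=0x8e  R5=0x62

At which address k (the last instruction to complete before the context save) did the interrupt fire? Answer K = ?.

K = 8

after  0: R0=0xcd R1=0x09 R2=0xed R3=0x02 R4=0x8e R5=0xe4  N=1 Z=0
after  1: R0=0xcd R1=0x09 R2=0xed R3=0x02 R4=0x8e R5=0x0b  N=0 Z=0
after  2: R0=0xcd R1=0x09 R2=0xf9 R3=0x02 R4=0x8e R5=0x0b  N=1 Z=0
after  3: R0=0xcd R1=0xf0 R2=0xf9 R3=0x02 R4=0x8e R5=0x0b  N=1 Z=0
after  4: R0=0xf2 R1=0xf0 R2=0xf9 R3=0x02 R4=0x8e R5=0x0b  N=1 Z=0
after  5: R0=0xf2 R1=0xf0 R2=0xf9 R3=0x0b R4=0x8e R5=0x0b  N=1 Z=0
after  6: R0=0xf2 R1=0xf0 R2=0xf9 R3=0x0b R4=0x8e R5=0x02  N=0 Z=0
after  7: R0=0xf2 R1=0xf0 R2=0xf9 R3=0x0b R4=0x8e R5=0x62  N=0 Z=0
after  8: R0=0xf2 R1=0xf0 R2=0xf9 R3=0xfb R4=0x8e R5=0x62  N=1 Z=0
-- IRQ taken; context saved, return-PC = 9 --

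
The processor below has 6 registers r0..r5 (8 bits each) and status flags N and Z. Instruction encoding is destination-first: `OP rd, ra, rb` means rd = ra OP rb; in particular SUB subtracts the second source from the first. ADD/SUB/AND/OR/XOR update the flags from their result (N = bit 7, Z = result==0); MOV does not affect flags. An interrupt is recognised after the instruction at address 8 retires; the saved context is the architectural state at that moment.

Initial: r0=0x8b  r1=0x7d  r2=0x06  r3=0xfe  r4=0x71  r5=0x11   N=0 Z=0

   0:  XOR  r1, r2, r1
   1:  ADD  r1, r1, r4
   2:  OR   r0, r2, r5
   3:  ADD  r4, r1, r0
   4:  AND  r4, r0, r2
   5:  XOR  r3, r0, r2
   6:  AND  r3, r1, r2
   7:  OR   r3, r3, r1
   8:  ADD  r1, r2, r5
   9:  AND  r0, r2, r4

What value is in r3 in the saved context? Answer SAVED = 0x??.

SAVED = 0xec

after  0: r0=0x8b r1=0x7b r2=0x06 r3=0xfe r4=0x71 r5=0x11  N=0 Z=0
after  1: r0=0x8b r1=0xec r2=0x06 r3=0xfe r4=0x71 r5=0x11  N=1 Z=0
after  2: r0=0x17 r1=0xec r2=0x06 r3=0xfe r4=0x71 r5=0x11  N=0 Z=0
after  3: r0=0x17 r1=0xec r2=0x06 r3=0xfe r4=0x03 r5=0x11  N=0 Z=0
after  4: r0=0x17 r1=0xec r2=0x06 r3=0xfe r4=0x06 r5=0x11  N=0 Z=0
after  5: r0=0x17 r1=0xec r2=0x06 r3=0x11 r4=0x06 r5=0x11  N=0 Z=0
after  6: r0=0x17 r1=0xec r2=0x06 r3=0x04 r4=0x06 r5=0x11  N=0 Z=0
after  7: r0=0x17 r1=0xec r2=0x06 r3=0xec r4=0x06 r5=0x11  N=1 Z=0
after  8: r0=0x17 r1=0x17 r2=0x06 r3=0xec r4=0x06 r5=0x11  N=0 Z=0
-- IRQ taken; context saved, return-PC = 9 --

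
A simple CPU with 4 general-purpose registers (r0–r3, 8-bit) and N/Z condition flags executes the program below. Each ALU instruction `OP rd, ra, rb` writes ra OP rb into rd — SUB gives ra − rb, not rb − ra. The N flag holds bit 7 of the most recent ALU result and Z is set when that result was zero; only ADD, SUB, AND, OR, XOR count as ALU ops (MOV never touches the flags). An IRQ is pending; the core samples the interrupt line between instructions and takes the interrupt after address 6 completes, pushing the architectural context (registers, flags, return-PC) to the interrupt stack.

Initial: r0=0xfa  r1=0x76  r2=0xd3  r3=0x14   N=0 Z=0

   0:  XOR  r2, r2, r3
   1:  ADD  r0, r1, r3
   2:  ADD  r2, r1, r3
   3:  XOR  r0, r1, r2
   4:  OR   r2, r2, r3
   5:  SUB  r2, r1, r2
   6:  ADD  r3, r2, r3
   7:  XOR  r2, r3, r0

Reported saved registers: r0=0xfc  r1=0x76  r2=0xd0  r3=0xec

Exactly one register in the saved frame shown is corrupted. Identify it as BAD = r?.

BAD = r2

after  0: r0=0xfa r1=0x76 r2=0xc7 r3=0x14  N=1 Z=0
after  1: r0=0x8a r1=0x76 r2=0xc7 r3=0x14  N=1 Z=0
after  2: r0=0x8a r1=0x76 r2=0x8a r3=0x14  N=1 Z=0
after  3: r0=0xfc r1=0x76 r2=0x8a r3=0x14  N=1 Z=0
after  4: r0=0xfc r1=0x76 r2=0x9e r3=0x14  N=1 Z=0
after  5: r0=0xfc r1=0x76 r2=0xd8 r3=0x14  N=1 Z=0
after  6: r0=0xfc r1=0x76 r2=0xd8 r3=0xec  N=1 Z=0
-- IRQ taken; context saved, return-PC = 7 --
mismatch: r2: reported 0xd0 vs actual 0xd8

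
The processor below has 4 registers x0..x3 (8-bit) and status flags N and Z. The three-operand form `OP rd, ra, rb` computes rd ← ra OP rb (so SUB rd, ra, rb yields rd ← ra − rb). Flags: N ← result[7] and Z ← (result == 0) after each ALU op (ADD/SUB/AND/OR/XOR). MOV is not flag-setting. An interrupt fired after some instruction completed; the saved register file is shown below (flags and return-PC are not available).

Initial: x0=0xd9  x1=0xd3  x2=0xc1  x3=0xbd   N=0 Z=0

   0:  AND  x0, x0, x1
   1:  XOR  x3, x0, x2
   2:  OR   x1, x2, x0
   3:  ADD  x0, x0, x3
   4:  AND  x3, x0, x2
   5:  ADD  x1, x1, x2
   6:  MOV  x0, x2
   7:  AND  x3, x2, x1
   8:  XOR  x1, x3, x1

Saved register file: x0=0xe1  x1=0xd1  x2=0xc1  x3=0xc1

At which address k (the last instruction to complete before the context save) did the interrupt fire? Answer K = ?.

after  0: x0=0xd1 x1=0xd3 x2=0xc1 x3=0xbd  N=1 Z=0
after  1: x0=0xd1 x1=0xd3 x2=0xc1 x3=0x10  N=0 Z=0
after  2: x0=0xd1 x1=0xd1 x2=0xc1 x3=0x10  N=1 Z=0
after  3: x0=0xe1 x1=0xd1 x2=0xc1 x3=0x10  N=1 Z=0
after  4: x0=0xe1 x1=0xd1 x2=0xc1 x3=0xc1  N=1 Z=0
-- IRQ taken; context saved, return-PC = 5 --

K = 4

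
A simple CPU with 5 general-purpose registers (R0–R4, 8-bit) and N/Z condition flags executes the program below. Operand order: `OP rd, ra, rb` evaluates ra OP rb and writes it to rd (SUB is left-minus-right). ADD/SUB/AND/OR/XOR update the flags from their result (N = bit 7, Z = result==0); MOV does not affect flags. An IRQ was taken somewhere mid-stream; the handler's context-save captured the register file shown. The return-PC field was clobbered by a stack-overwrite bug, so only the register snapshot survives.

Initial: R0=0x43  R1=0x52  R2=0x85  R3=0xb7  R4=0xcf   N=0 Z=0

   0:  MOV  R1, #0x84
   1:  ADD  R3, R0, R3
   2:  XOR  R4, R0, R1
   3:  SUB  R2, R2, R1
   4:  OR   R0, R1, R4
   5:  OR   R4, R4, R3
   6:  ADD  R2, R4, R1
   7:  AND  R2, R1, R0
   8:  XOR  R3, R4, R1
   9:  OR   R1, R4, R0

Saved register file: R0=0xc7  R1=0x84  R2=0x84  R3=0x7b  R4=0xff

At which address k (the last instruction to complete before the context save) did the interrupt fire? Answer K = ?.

K = 8

after  0: R0=0x43 R1=0x84 R2=0x85 R3=0xb7 R4=0xcf  N=0 Z=0
after  1: R0=0x43 R1=0x84 R2=0x85 R3=0xfa R4=0xcf  N=1 Z=0
after  2: R0=0x43 R1=0x84 R2=0x85 R3=0xfa R4=0xc7  N=1 Z=0
after  3: R0=0x43 R1=0x84 R2=0x01 R3=0xfa R4=0xc7  N=0 Z=0
after  4: R0=0xc7 R1=0x84 R2=0x01 R3=0xfa R4=0xc7  N=1 Z=0
after  5: R0=0xc7 R1=0x84 R2=0x01 R3=0xfa R4=0xff  N=1 Z=0
after  6: R0=0xc7 R1=0x84 R2=0x83 R3=0xfa R4=0xff  N=1 Z=0
after  7: R0=0xc7 R1=0x84 R2=0x84 R3=0xfa R4=0xff  N=1 Z=0
after  8: R0=0xc7 R1=0x84 R2=0x84 R3=0x7b R4=0xff  N=0 Z=0
-- IRQ taken; context saved, return-PC = 9 --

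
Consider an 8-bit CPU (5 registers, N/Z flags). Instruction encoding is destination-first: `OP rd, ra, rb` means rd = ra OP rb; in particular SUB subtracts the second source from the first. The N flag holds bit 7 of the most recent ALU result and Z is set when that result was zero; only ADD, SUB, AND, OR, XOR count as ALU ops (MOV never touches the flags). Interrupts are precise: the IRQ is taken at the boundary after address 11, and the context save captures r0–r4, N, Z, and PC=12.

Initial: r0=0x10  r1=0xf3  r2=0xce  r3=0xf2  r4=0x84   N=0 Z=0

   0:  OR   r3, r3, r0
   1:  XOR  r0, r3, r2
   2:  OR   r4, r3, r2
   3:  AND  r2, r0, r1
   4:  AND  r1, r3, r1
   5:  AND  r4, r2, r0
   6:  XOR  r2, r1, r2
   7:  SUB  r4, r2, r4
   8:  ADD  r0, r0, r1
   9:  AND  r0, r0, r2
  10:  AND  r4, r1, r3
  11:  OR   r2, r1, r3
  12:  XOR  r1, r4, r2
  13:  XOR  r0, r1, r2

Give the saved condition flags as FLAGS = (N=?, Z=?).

FLAGS = (N=1, Z=0)

after  0: r0=0x10 r1=0xf3 r2=0xce r3=0xf2 r4=0x84  N=1 Z=0
after  1: r0=0x3c r1=0xf3 r2=0xce r3=0xf2 r4=0x84  N=0 Z=0
after  2: r0=0x3c r1=0xf3 r2=0xce r3=0xf2 r4=0xfe  N=1 Z=0
after  3: r0=0x3c r1=0xf3 r2=0x30 r3=0xf2 r4=0xfe  N=0 Z=0
after  4: r0=0x3c r1=0xf2 r2=0x30 r3=0xf2 r4=0xfe  N=1 Z=0
after  5: r0=0x3c r1=0xf2 r2=0x30 r3=0xf2 r4=0x30  N=0 Z=0
after  6: r0=0x3c r1=0xf2 r2=0xc2 r3=0xf2 r4=0x30  N=1 Z=0
after  7: r0=0x3c r1=0xf2 r2=0xc2 r3=0xf2 r4=0x92  N=1 Z=0
after  8: r0=0x2e r1=0xf2 r2=0xc2 r3=0xf2 r4=0x92  N=0 Z=0
after  9: r0=0x02 r1=0xf2 r2=0xc2 r3=0xf2 r4=0x92  N=0 Z=0
after 10: r0=0x02 r1=0xf2 r2=0xc2 r3=0xf2 r4=0xf2  N=1 Z=0
after 11: r0=0x02 r1=0xf2 r2=0xf2 r3=0xf2 r4=0xf2  N=1 Z=0
-- IRQ taken; context saved, return-PC = 12 --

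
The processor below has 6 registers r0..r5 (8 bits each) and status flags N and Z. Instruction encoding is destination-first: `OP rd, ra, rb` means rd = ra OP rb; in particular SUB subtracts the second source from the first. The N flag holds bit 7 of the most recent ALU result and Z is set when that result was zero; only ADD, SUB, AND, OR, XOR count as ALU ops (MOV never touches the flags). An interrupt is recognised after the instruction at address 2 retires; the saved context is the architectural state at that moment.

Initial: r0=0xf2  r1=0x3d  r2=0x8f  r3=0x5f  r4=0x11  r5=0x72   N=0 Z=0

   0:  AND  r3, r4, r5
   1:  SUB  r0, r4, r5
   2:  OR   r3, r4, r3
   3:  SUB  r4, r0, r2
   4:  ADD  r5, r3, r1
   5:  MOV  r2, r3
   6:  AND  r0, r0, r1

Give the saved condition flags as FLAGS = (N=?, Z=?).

after  0: r0=0xf2 r1=0x3d r2=0x8f r3=0x10 r4=0x11 r5=0x72  N=0 Z=0
after  1: r0=0x9f r1=0x3d r2=0x8f r3=0x10 r4=0x11 r5=0x72  N=1 Z=0
after  2: r0=0x9f r1=0x3d r2=0x8f r3=0x11 r4=0x11 r5=0x72  N=0 Z=0
-- IRQ taken; context saved, return-PC = 3 --

FLAGS = (N=0, Z=0)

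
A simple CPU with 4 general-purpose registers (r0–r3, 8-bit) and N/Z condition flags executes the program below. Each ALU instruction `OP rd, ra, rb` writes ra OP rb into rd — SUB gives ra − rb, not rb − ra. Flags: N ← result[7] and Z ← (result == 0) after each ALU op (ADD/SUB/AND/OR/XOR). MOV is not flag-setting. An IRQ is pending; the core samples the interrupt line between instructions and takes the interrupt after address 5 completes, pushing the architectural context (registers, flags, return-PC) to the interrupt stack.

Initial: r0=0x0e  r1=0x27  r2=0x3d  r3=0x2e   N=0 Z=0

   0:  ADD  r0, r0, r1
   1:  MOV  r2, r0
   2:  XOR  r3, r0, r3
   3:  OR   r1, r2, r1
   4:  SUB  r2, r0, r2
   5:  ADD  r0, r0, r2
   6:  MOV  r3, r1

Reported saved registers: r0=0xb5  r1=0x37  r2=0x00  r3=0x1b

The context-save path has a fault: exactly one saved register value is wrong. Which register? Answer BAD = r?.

BAD = r0

after  0: r0=0x35 r1=0x27 r2=0x3d r3=0x2e  N=0 Z=0
after  1: r0=0x35 r1=0x27 r2=0x35 r3=0x2e  N=0 Z=0
after  2: r0=0x35 r1=0x27 r2=0x35 r3=0x1b  N=0 Z=0
after  3: r0=0x35 r1=0x37 r2=0x35 r3=0x1b  N=0 Z=0
after  4: r0=0x35 r1=0x37 r2=0x00 r3=0x1b  N=0 Z=1
after  5: r0=0x35 r1=0x37 r2=0x00 r3=0x1b  N=0 Z=0
-- IRQ taken; context saved, return-PC = 6 --
mismatch: r0: reported 0xb5 vs actual 0x35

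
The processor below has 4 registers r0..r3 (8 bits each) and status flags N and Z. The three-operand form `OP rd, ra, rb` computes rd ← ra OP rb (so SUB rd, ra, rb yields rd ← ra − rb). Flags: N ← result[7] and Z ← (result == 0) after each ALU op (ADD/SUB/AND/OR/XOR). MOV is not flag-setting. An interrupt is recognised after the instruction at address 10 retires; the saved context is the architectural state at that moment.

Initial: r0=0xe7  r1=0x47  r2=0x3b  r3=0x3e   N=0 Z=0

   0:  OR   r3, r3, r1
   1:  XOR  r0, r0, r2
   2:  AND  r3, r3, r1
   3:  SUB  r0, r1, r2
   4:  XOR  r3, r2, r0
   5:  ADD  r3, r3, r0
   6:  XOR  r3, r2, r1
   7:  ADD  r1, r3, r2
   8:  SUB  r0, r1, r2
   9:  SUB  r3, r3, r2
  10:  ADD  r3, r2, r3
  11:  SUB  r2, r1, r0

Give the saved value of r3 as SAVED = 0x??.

after  0: r0=0xe7 r1=0x47 r2=0x3b r3=0x7f  N=0 Z=0
after  1: r0=0xdc r1=0x47 r2=0x3b r3=0x7f  N=1 Z=0
after  2: r0=0xdc r1=0x47 r2=0x3b r3=0x47  N=0 Z=0
after  3: r0=0x0c r1=0x47 r2=0x3b r3=0x47  N=0 Z=0
after  4: r0=0x0c r1=0x47 r2=0x3b r3=0x37  N=0 Z=0
after  5: r0=0x0c r1=0x47 r2=0x3b r3=0x43  N=0 Z=0
after  6: r0=0x0c r1=0x47 r2=0x3b r3=0x7c  N=0 Z=0
after  7: r0=0x0c r1=0xb7 r2=0x3b r3=0x7c  N=1 Z=0
after  8: r0=0x7c r1=0xb7 r2=0x3b r3=0x7c  N=0 Z=0
after  9: r0=0x7c r1=0xb7 r2=0x3b r3=0x41  N=0 Z=0
after 10: r0=0x7c r1=0xb7 r2=0x3b r3=0x7c  N=0 Z=0
-- IRQ taken; context saved, return-PC = 11 --

SAVED = 0x7c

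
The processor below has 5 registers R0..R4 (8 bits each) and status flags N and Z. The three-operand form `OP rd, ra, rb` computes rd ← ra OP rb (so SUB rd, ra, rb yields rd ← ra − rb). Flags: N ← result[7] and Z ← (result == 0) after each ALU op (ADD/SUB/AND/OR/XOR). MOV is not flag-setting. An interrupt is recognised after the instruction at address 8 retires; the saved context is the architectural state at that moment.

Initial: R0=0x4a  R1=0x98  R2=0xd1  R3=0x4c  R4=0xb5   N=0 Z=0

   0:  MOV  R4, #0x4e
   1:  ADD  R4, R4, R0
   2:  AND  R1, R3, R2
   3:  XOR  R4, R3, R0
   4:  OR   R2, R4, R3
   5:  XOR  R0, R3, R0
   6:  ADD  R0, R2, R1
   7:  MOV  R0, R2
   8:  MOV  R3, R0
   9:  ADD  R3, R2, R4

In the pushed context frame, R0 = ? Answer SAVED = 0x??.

SAVED = 0x4e

after  0: R0=0x4a R1=0x98 R2=0xd1 R3=0x4c R4=0x4e  N=0 Z=0
after  1: R0=0x4a R1=0x98 R2=0xd1 R3=0x4c R4=0x98  N=1 Z=0
after  2: R0=0x4a R1=0x40 R2=0xd1 R3=0x4c R4=0x98  N=0 Z=0
after  3: R0=0x4a R1=0x40 R2=0xd1 R3=0x4c R4=0x06  N=0 Z=0
after  4: R0=0x4a R1=0x40 R2=0x4e R3=0x4c R4=0x06  N=0 Z=0
after  5: R0=0x06 R1=0x40 R2=0x4e R3=0x4c R4=0x06  N=0 Z=0
after  6: R0=0x8e R1=0x40 R2=0x4e R3=0x4c R4=0x06  N=1 Z=0
after  7: R0=0x4e R1=0x40 R2=0x4e R3=0x4c R4=0x06  N=1 Z=0
after  8: R0=0x4e R1=0x40 R2=0x4e R3=0x4e R4=0x06  N=1 Z=0
-- IRQ taken; context saved, return-PC = 9 --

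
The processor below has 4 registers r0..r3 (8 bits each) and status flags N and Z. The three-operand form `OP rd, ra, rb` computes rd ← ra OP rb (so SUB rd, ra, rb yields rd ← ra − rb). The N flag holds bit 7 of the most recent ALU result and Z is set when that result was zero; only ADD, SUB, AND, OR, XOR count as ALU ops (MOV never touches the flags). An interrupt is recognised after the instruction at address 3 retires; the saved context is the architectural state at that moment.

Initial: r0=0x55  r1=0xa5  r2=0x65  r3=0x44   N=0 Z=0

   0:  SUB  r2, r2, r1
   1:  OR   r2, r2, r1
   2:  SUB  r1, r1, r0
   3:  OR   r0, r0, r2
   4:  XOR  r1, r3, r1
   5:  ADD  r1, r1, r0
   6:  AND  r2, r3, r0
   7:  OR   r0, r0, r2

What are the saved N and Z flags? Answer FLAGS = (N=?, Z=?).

after  0: r0=0x55 r1=0xa5 r2=0xc0 r3=0x44  N=1 Z=0
after  1: r0=0x55 r1=0xa5 r2=0xe5 r3=0x44  N=1 Z=0
after  2: r0=0x55 r1=0x50 r2=0xe5 r3=0x44  N=0 Z=0
after  3: r0=0xf5 r1=0x50 r2=0xe5 r3=0x44  N=1 Z=0
-- IRQ taken; context saved, return-PC = 4 --

FLAGS = (N=1, Z=0)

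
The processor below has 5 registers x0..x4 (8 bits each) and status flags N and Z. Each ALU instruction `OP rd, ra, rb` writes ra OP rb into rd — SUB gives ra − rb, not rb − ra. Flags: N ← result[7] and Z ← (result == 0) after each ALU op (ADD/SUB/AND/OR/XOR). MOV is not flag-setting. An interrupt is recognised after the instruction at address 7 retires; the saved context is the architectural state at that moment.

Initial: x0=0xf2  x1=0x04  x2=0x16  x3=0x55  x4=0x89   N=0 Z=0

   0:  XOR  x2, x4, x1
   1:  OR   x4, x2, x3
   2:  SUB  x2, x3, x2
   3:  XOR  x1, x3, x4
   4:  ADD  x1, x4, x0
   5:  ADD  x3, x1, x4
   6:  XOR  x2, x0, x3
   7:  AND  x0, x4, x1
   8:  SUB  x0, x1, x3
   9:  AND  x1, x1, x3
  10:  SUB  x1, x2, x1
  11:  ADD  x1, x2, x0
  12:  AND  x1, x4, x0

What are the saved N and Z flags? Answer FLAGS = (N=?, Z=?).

after  0: x0=0xf2 x1=0x04 x2=0x8d x3=0x55 x4=0x89  N=1 Z=0
after  1: x0=0xf2 x1=0x04 x2=0x8d x3=0x55 x4=0xdd  N=1 Z=0
after  2: x0=0xf2 x1=0x04 x2=0xc8 x3=0x55 x4=0xdd  N=1 Z=0
after  3: x0=0xf2 x1=0x88 x2=0xc8 x3=0x55 x4=0xdd  N=1 Z=0
after  4: x0=0xf2 x1=0xcf x2=0xc8 x3=0x55 x4=0xdd  N=1 Z=0
after  5: x0=0xf2 x1=0xcf x2=0xc8 x3=0xac x4=0xdd  N=1 Z=0
after  6: x0=0xf2 x1=0xcf x2=0x5e x3=0xac x4=0xdd  N=0 Z=0
after  7: x0=0xcd x1=0xcf x2=0x5e x3=0xac x4=0xdd  N=1 Z=0
-- IRQ taken; context saved, return-PC = 8 --

FLAGS = (N=1, Z=0)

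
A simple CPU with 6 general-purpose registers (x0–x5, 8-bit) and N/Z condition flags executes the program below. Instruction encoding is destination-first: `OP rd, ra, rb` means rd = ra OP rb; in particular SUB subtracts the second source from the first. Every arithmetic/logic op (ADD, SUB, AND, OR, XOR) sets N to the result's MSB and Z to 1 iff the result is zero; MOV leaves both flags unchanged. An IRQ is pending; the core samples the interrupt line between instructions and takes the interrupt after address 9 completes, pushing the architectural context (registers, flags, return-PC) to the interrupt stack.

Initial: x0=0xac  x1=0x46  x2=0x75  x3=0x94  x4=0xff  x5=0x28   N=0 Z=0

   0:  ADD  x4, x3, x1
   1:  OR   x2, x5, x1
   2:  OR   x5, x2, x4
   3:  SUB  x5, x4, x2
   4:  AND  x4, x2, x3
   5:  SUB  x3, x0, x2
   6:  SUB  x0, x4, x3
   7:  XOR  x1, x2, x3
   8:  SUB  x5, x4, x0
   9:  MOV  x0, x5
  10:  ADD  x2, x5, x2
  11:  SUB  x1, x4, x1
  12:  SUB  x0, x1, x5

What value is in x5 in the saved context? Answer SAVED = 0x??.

SAVED = 0x3e

after  0: x0=0xac x1=0x46 x2=0x75 x3=0x94 x4=0xda x5=0x28  N=1 Z=0
after  1: x0=0xac x1=0x46 x2=0x6e x3=0x94 x4=0xda x5=0x28  N=0 Z=0
after  2: x0=0xac x1=0x46 x2=0x6e x3=0x94 x4=0xda x5=0xfe  N=1 Z=0
after  3: x0=0xac x1=0x46 x2=0x6e x3=0x94 x4=0xda x5=0x6c  N=0 Z=0
after  4: x0=0xac x1=0x46 x2=0x6e x3=0x94 x4=0x04 x5=0x6c  N=0 Z=0
after  5: x0=0xac x1=0x46 x2=0x6e x3=0x3e x4=0x04 x5=0x6c  N=0 Z=0
after  6: x0=0xc6 x1=0x46 x2=0x6e x3=0x3e x4=0x04 x5=0x6c  N=1 Z=0
after  7: x0=0xc6 x1=0x50 x2=0x6e x3=0x3e x4=0x04 x5=0x6c  N=0 Z=0
after  8: x0=0xc6 x1=0x50 x2=0x6e x3=0x3e x4=0x04 x5=0x3e  N=0 Z=0
after  9: x0=0x3e x1=0x50 x2=0x6e x3=0x3e x4=0x04 x5=0x3e  N=0 Z=0
-- IRQ taken; context saved, return-PC = 10 --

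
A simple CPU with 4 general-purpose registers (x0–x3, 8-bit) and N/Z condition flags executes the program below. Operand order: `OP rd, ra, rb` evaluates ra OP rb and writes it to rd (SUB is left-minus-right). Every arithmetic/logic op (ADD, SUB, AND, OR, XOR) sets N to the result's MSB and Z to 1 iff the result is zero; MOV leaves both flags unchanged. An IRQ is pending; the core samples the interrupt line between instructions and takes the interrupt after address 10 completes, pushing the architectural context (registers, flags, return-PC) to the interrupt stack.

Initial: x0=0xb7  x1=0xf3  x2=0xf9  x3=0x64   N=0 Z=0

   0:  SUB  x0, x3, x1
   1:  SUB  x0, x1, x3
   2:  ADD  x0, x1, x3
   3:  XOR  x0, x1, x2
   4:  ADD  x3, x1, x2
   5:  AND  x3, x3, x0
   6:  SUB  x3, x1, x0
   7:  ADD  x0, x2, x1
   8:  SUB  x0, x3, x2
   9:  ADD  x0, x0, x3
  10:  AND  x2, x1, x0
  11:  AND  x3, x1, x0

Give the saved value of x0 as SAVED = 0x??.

after  0: x0=0x71 x1=0xf3 x2=0xf9 x3=0x64  N=0 Z=0
after  1: x0=0x8f x1=0xf3 x2=0xf9 x3=0x64  N=1 Z=0
after  2: x0=0x57 x1=0xf3 x2=0xf9 x3=0x64  N=0 Z=0
after  3: x0=0x0a x1=0xf3 x2=0xf9 x3=0x64  N=0 Z=0
after  4: x0=0x0a x1=0xf3 x2=0xf9 x3=0xec  N=1 Z=0
after  5: x0=0x0a x1=0xf3 x2=0xf9 x3=0x08  N=0 Z=0
after  6: x0=0x0a x1=0xf3 x2=0xf9 x3=0xe9  N=1 Z=0
after  7: x0=0xec x1=0xf3 x2=0xf9 x3=0xe9  N=1 Z=0
after  8: x0=0xf0 x1=0xf3 x2=0xf9 x3=0xe9  N=1 Z=0
after  9: x0=0xd9 x1=0xf3 x2=0xf9 x3=0xe9  N=1 Z=0
after 10: x0=0xd9 x1=0xf3 x2=0xd1 x3=0xe9  N=1 Z=0
-- IRQ taken; context saved, return-PC = 11 --

SAVED = 0xd9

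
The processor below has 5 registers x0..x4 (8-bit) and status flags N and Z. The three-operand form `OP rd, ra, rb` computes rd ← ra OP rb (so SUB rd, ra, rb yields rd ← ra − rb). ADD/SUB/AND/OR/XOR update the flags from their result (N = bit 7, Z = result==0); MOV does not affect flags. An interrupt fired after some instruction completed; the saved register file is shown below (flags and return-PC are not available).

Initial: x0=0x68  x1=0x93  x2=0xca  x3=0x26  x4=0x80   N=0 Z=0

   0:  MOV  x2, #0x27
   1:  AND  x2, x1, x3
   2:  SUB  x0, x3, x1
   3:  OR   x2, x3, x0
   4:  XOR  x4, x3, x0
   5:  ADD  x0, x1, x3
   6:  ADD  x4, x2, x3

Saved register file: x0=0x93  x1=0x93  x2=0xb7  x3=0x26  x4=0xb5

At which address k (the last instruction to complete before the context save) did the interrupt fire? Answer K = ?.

K = 4

after  0: x0=0x68 x1=0x93 x2=0x27 x3=0x26 x4=0x80  N=0 Z=0
after  1: x0=0x68 x1=0x93 x2=0x02 x3=0x26 x4=0x80  N=0 Z=0
after  2: x0=0x93 x1=0x93 x2=0x02 x3=0x26 x4=0x80  N=1 Z=0
after  3: x0=0x93 x1=0x93 x2=0xb7 x3=0x26 x4=0x80  N=1 Z=0
after  4: x0=0x93 x1=0x93 x2=0xb7 x3=0x26 x4=0xb5  N=1 Z=0
-- IRQ taken; context saved, return-PC = 5 --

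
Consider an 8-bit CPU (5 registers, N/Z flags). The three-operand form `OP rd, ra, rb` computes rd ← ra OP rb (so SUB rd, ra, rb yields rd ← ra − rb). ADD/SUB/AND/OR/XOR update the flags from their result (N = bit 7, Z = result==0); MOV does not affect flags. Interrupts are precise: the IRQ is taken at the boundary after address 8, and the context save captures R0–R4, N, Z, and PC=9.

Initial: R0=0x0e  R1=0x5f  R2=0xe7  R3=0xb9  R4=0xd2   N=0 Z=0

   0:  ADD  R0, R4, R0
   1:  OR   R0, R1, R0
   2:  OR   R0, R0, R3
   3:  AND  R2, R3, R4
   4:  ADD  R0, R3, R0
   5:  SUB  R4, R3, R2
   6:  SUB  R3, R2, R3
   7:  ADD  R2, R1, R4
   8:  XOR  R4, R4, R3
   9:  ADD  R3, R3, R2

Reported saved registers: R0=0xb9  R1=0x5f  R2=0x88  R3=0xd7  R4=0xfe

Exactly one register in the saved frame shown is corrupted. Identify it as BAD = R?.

BAD = R0

after  0: R0=0xe0 R1=0x5f R2=0xe7 R3=0xb9 R4=0xd2  N=1 Z=0
after  1: R0=0xff R1=0x5f R2=0xe7 R3=0xb9 R4=0xd2  N=1 Z=0
after  2: R0=0xff R1=0x5f R2=0xe7 R3=0xb9 R4=0xd2  N=1 Z=0
after  3: R0=0xff R1=0x5f R2=0x90 R3=0xb9 R4=0xd2  N=1 Z=0
after  4: R0=0xb8 R1=0x5f R2=0x90 R3=0xb9 R4=0xd2  N=1 Z=0
after  5: R0=0xb8 R1=0x5f R2=0x90 R3=0xb9 R4=0x29  N=0 Z=0
after  6: R0=0xb8 R1=0x5f R2=0x90 R3=0xd7 R4=0x29  N=1 Z=0
after  7: R0=0xb8 R1=0x5f R2=0x88 R3=0xd7 R4=0x29  N=1 Z=0
after  8: R0=0xb8 R1=0x5f R2=0x88 R3=0xd7 R4=0xfe  N=1 Z=0
-- IRQ taken; context saved, return-PC = 9 --
mismatch: R0: reported 0xb9 vs actual 0xb8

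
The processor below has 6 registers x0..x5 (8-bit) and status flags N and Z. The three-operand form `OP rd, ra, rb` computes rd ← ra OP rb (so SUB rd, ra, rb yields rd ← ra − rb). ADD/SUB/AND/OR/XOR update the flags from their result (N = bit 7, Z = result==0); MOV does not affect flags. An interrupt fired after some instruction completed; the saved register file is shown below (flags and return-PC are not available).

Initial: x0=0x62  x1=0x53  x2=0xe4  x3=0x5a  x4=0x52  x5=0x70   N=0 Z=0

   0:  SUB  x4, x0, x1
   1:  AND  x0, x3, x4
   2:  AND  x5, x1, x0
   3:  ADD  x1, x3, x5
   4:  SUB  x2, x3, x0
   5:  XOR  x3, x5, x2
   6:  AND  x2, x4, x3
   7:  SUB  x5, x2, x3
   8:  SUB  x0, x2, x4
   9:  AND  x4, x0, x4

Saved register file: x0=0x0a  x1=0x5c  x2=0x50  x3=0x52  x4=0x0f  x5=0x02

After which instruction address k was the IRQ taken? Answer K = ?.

after  0: x0=0x62 x1=0x53 x2=0xe4 x3=0x5a x4=0x0f x5=0x70  N=0 Z=0
after  1: x0=0x0a x1=0x53 x2=0xe4 x3=0x5a x4=0x0f x5=0x70  N=0 Z=0
after  2: x0=0x0a x1=0x53 x2=0xe4 x3=0x5a x4=0x0f x5=0x02  N=0 Z=0
after  3: x0=0x0a x1=0x5c x2=0xe4 x3=0x5a x4=0x0f x5=0x02  N=0 Z=0
after  4: x0=0x0a x1=0x5c x2=0x50 x3=0x5a x4=0x0f x5=0x02  N=0 Z=0
after  5: x0=0x0a x1=0x5c x2=0x50 x3=0x52 x4=0x0f x5=0x02  N=0 Z=0
-- IRQ taken; context saved, return-PC = 6 --

K = 5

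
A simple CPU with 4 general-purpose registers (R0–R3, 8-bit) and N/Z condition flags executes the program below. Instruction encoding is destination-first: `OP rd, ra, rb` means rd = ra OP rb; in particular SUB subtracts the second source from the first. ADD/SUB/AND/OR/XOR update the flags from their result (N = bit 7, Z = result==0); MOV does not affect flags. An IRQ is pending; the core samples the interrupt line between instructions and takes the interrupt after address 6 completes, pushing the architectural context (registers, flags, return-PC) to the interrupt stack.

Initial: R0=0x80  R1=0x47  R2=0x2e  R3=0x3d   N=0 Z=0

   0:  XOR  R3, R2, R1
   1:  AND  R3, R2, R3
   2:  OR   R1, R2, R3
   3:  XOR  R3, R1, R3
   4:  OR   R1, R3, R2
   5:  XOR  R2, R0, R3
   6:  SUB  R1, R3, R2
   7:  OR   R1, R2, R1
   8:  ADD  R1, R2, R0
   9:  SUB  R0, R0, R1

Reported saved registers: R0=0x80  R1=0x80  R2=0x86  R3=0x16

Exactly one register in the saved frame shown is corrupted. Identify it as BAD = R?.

after  0: R0=0x80 R1=0x47 R2=0x2e R3=0x69  N=0 Z=0
after  1: R0=0x80 R1=0x47 R2=0x2e R3=0x28  N=0 Z=0
after  2: R0=0x80 R1=0x2e R2=0x2e R3=0x28  N=0 Z=0
after  3: R0=0x80 R1=0x2e R2=0x2e R3=0x06  N=0 Z=0
after  4: R0=0x80 R1=0x2e R2=0x2e R3=0x06  N=0 Z=0
after  5: R0=0x80 R1=0x2e R2=0x86 R3=0x06  N=1 Z=0
after  6: R0=0x80 R1=0x80 R2=0x86 R3=0x06  N=1 Z=0
-- IRQ taken; context saved, return-PC = 7 --
mismatch: R3: reported 0x16 vs actual 0x06

BAD = R3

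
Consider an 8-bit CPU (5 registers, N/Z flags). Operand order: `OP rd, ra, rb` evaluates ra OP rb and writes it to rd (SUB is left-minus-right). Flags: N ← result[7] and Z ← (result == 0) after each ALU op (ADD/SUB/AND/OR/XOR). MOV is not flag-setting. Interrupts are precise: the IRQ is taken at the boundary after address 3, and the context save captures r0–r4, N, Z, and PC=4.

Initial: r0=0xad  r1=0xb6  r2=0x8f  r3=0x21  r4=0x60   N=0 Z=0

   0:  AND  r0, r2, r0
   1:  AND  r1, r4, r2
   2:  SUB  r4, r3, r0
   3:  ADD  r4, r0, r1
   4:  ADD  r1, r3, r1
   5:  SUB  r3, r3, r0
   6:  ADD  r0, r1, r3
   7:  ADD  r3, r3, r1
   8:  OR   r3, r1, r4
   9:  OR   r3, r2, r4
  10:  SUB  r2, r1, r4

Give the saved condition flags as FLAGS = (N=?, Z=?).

after  0: r0=0x8d r1=0xb6 r2=0x8f r3=0x21 r4=0x60  N=1 Z=0
after  1: r0=0x8d r1=0x00 r2=0x8f r3=0x21 r4=0x60  N=0 Z=1
after  2: r0=0x8d r1=0x00 r2=0x8f r3=0x21 r4=0x94  N=1 Z=0
after  3: r0=0x8d r1=0x00 r2=0x8f r3=0x21 r4=0x8d  N=1 Z=0
-- IRQ taken; context saved, return-PC = 4 --

FLAGS = (N=1, Z=0)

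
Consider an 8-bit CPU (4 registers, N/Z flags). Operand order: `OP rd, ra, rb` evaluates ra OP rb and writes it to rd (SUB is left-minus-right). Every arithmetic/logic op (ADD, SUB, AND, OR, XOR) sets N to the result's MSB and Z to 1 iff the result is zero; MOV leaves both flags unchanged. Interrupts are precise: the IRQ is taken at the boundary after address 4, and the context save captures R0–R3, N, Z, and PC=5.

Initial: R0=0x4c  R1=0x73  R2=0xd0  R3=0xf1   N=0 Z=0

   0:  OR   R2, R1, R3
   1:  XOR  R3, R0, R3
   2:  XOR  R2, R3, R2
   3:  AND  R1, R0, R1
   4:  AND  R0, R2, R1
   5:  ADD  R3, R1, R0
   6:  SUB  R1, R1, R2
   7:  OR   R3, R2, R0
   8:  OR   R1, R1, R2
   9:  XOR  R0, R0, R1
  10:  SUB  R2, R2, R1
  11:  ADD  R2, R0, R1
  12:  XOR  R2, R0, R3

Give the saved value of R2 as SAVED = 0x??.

SAVED = 0x4e

after  0: R0=0x4c R1=0x73 R2=0xf3 R3=0xf1  N=1 Z=0
after  1: R0=0x4c R1=0x73 R2=0xf3 R3=0xbd  N=1 Z=0
after  2: R0=0x4c R1=0x73 R2=0x4e R3=0xbd  N=0 Z=0
after  3: R0=0x4c R1=0x40 R2=0x4e R3=0xbd  N=0 Z=0
after  4: R0=0x40 R1=0x40 R2=0x4e R3=0xbd  N=0 Z=0
-- IRQ taken; context saved, return-PC = 5 --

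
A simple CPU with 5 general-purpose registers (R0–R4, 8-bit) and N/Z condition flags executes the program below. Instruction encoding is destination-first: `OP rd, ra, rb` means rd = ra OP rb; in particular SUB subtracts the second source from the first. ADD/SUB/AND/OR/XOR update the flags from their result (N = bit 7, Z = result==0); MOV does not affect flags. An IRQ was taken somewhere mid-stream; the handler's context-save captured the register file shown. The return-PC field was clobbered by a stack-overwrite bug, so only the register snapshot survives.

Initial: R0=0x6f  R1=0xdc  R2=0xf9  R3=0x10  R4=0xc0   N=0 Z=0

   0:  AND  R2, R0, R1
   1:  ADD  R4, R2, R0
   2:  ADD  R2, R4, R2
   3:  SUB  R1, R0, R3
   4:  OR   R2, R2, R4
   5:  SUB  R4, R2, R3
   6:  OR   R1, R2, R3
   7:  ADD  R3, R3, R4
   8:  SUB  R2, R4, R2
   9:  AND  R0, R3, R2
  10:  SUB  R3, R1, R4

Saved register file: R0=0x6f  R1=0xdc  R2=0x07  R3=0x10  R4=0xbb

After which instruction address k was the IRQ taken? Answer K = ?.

K = 2

after  0: R0=0x6f R1=0xdc R2=0x4c R3=0x10 R4=0xc0  N=0 Z=0
after  1: R0=0x6f R1=0xdc R2=0x4c R3=0x10 R4=0xbb  N=1 Z=0
after  2: R0=0x6f R1=0xdc R2=0x07 R3=0x10 R4=0xbb  N=0 Z=0
-- IRQ taken; context saved, return-PC = 3 --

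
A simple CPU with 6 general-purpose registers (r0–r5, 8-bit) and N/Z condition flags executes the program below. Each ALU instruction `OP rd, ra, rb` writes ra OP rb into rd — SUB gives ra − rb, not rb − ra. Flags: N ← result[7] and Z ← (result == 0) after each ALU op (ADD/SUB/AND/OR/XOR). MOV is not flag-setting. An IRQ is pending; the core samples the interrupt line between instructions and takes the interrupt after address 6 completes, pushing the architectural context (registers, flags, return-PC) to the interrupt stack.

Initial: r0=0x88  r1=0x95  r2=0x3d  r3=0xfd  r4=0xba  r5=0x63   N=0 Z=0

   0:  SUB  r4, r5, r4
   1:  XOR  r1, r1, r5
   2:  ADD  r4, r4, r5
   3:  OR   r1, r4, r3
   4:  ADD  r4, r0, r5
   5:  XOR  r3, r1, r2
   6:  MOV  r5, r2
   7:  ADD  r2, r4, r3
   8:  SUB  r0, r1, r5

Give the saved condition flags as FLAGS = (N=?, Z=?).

FLAGS = (N=1, Z=0)

after  0: r0=0x88 r1=0x95 r2=0x3d r3=0xfd r4=0xa9 r5=0x63  N=1 Z=0
after  1: r0=0x88 r1=0xf6 r2=0x3d r3=0xfd r4=0xa9 r5=0x63  N=1 Z=0
after  2: r0=0x88 r1=0xf6 r2=0x3d r3=0xfd r4=0x0c r5=0x63  N=0 Z=0
after  3: r0=0x88 r1=0xfd r2=0x3d r3=0xfd r4=0x0c r5=0x63  N=1 Z=0
after  4: r0=0x88 r1=0xfd r2=0x3d r3=0xfd r4=0xeb r5=0x63  N=1 Z=0
after  5: r0=0x88 r1=0xfd r2=0x3d r3=0xc0 r4=0xeb r5=0x63  N=1 Z=0
after  6: r0=0x88 r1=0xfd r2=0x3d r3=0xc0 r4=0xeb r5=0x3d  N=1 Z=0
-- IRQ taken; context saved, return-PC = 7 --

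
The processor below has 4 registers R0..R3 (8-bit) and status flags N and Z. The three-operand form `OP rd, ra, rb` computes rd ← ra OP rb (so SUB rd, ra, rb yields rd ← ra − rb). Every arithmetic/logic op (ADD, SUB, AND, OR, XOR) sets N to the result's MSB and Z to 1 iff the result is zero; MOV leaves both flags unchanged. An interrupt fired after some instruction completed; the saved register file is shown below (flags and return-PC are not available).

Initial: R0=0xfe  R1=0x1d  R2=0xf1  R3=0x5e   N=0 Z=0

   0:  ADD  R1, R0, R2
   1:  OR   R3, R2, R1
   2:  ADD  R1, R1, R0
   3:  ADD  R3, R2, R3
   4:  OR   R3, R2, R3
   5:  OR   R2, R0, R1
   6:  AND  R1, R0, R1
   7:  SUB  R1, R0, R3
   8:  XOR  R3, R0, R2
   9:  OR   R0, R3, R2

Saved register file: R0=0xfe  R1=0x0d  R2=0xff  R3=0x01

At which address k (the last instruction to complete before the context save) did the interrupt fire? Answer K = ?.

after  0: R0=0xfe R1=0xef R2=0xf1 R3=0x5e  N=1 Z=0
after  1: R0=0xfe R1=0xef R2=0xf1 R3=0xff  N=1 Z=0
after  2: R0=0xfe R1=0xed R2=0xf1 R3=0xff  N=1 Z=0
after  3: R0=0xfe R1=0xed R2=0xf1 R3=0xf0  N=1 Z=0
after  4: R0=0xfe R1=0xed R2=0xf1 R3=0xf1  N=1 Z=0
after  5: R0=0xfe R1=0xed R2=0xff R3=0xf1  N=1 Z=0
after  6: R0=0xfe R1=0xec R2=0xff R3=0xf1  N=1 Z=0
after  7: R0=0xfe R1=0x0d R2=0xff R3=0xf1  N=0 Z=0
after  8: R0=0xfe R1=0x0d R2=0xff R3=0x01  N=0 Z=0
-- IRQ taken; context saved, return-PC = 9 --

K = 8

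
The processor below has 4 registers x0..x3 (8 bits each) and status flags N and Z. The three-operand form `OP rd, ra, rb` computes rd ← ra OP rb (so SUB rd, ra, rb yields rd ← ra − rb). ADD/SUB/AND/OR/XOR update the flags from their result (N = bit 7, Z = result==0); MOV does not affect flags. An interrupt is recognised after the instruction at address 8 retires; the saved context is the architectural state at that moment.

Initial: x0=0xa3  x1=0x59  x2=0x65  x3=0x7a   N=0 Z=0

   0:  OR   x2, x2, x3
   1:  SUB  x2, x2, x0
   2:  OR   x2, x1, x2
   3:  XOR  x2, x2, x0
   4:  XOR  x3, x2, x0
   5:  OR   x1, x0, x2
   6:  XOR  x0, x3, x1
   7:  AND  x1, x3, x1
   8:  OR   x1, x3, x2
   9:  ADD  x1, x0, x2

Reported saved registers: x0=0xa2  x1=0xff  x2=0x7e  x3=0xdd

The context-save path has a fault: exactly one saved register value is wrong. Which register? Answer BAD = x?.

BAD = x0

after  0: x0=0xa3 x1=0x59 x2=0x7f x3=0x7a  N=0 Z=0
after  1: x0=0xa3 x1=0x59 x2=0xdc x3=0x7a  N=1 Z=0
after  2: x0=0xa3 x1=0x59 x2=0xdd x3=0x7a  N=1 Z=0
after  3: x0=0xa3 x1=0x59 x2=0x7e x3=0x7a  N=0 Z=0
after  4: x0=0xa3 x1=0x59 x2=0x7e x3=0xdd  N=1 Z=0
after  5: x0=0xa3 x1=0xff x2=0x7e x3=0xdd  N=1 Z=0
after  6: x0=0x22 x1=0xff x2=0x7e x3=0xdd  N=0 Z=0
after  7: x0=0x22 x1=0xdd x2=0x7e x3=0xdd  N=1 Z=0
after  8: x0=0x22 x1=0xff x2=0x7e x3=0xdd  N=1 Z=0
-- IRQ taken; context saved, return-PC = 9 --
mismatch: x0: reported 0xa2 vs actual 0x22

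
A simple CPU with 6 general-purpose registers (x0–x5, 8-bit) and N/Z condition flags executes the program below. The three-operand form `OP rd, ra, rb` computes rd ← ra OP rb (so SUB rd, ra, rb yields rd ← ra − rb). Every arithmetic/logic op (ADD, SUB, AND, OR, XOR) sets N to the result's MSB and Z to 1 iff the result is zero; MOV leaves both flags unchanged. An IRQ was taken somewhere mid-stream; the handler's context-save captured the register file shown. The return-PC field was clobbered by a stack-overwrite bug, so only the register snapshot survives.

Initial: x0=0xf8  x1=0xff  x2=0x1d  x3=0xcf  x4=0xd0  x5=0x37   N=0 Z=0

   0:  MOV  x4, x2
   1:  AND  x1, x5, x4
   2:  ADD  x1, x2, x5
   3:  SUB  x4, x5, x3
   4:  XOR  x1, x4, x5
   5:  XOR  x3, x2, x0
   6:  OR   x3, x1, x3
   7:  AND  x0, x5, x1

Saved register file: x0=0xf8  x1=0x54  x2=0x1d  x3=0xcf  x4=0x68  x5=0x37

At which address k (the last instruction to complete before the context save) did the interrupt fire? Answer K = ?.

K = 3

after  0: x0=0xf8 x1=0xff x2=0x1d x3=0xcf x4=0x1d x5=0x37  N=0 Z=0
after  1: x0=0xf8 x1=0x15 x2=0x1d x3=0xcf x4=0x1d x5=0x37  N=0 Z=0
after  2: x0=0xf8 x1=0x54 x2=0x1d x3=0xcf x4=0x1d x5=0x37  N=0 Z=0
after  3: x0=0xf8 x1=0x54 x2=0x1d x3=0xcf x4=0x68 x5=0x37  N=0 Z=0
-- IRQ taken; context saved, return-PC = 4 --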